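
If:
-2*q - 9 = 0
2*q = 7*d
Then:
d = -9/7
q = -9/2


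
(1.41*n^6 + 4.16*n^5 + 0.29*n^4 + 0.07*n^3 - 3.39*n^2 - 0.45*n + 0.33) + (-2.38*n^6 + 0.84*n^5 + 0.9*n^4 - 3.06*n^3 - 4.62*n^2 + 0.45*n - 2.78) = -0.97*n^6 + 5.0*n^5 + 1.19*n^4 - 2.99*n^3 - 8.01*n^2 - 2.45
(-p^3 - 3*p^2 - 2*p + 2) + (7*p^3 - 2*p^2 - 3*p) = 6*p^3 - 5*p^2 - 5*p + 2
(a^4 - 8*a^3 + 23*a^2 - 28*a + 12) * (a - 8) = a^5 - 16*a^4 + 87*a^3 - 212*a^2 + 236*a - 96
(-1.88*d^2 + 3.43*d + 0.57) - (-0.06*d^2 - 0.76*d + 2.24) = -1.82*d^2 + 4.19*d - 1.67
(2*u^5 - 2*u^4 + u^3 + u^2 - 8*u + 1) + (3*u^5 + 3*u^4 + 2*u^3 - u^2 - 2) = 5*u^5 + u^4 + 3*u^3 - 8*u - 1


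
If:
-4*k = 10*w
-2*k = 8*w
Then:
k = 0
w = 0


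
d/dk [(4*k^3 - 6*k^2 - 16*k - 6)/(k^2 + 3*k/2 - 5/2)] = 4*(4*k^4 + 12*k^3 - 23*k^2 + 42*k + 49)/(4*k^4 + 12*k^3 - 11*k^2 - 30*k + 25)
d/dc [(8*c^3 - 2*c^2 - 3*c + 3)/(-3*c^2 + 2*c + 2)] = (-24*c^4 + 32*c^3 + 35*c^2 + 10*c - 12)/(9*c^4 - 12*c^3 - 8*c^2 + 8*c + 4)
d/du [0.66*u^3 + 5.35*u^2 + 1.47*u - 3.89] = 1.98*u^2 + 10.7*u + 1.47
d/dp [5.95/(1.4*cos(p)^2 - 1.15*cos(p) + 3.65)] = (16.66*cos(p) - 6.8425)*sin(p)/(1.4*cos(p)^2 - 1.15*cos(p) + 3.65)^2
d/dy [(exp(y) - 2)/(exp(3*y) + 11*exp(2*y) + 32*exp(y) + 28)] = (-2*exp(2*y) - exp(y) + 46)*exp(y)/(exp(5*y) + 20*exp(4*y) + 145*exp(3*y) + 470*exp(2*y) + 700*exp(y) + 392)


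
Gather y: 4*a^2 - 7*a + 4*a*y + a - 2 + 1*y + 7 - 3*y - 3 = 4*a^2 - 6*a + y*(4*a - 2) + 2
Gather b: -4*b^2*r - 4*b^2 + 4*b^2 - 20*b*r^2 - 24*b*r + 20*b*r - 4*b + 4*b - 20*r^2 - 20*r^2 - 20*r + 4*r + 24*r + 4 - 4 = -4*b^2*r + b*(-20*r^2 - 4*r) - 40*r^2 + 8*r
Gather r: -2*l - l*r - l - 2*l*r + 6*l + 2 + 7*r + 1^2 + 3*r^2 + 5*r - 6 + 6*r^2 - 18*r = 3*l + 9*r^2 + r*(-3*l - 6) - 3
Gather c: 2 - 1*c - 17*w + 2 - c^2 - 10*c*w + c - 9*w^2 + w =-c^2 - 10*c*w - 9*w^2 - 16*w + 4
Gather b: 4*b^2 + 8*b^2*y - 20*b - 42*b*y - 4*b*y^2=b^2*(8*y + 4) + b*(-4*y^2 - 42*y - 20)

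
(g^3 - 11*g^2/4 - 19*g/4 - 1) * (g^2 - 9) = g^5 - 11*g^4/4 - 55*g^3/4 + 95*g^2/4 + 171*g/4 + 9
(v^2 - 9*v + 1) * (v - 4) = v^3 - 13*v^2 + 37*v - 4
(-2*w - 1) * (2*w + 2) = -4*w^2 - 6*w - 2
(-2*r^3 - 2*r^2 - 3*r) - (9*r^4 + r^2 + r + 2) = -9*r^4 - 2*r^3 - 3*r^2 - 4*r - 2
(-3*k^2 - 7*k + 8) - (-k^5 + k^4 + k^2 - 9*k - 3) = k^5 - k^4 - 4*k^2 + 2*k + 11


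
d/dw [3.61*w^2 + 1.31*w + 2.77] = 7.22*w + 1.31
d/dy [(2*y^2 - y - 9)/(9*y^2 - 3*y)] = (y^2 + 54*y - 9)/(3*y^2*(9*y^2 - 6*y + 1))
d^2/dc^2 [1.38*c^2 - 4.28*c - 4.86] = 2.76000000000000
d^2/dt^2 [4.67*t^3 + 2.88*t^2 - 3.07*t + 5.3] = 28.02*t + 5.76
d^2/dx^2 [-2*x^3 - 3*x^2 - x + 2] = -12*x - 6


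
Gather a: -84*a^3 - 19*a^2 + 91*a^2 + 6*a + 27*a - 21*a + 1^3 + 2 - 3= -84*a^3 + 72*a^2 + 12*a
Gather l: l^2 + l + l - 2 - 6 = l^2 + 2*l - 8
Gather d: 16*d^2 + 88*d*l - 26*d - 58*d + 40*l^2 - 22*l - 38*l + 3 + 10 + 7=16*d^2 + d*(88*l - 84) + 40*l^2 - 60*l + 20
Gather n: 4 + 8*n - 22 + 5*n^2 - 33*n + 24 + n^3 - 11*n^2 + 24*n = n^3 - 6*n^2 - n + 6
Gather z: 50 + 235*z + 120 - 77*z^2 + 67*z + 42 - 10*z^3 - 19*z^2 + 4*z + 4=-10*z^3 - 96*z^2 + 306*z + 216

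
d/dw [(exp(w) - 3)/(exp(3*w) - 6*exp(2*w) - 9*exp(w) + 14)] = (3*(exp(w) - 3)*(-exp(2*w) + 4*exp(w) + 3) + exp(3*w) - 6*exp(2*w) - 9*exp(w) + 14)*exp(w)/(exp(3*w) - 6*exp(2*w) - 9*exp(w) + 14)^2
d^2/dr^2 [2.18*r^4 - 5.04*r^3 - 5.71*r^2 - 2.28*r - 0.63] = 26.16*r^2 - 30.24*r - 11.42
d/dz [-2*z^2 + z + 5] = 1 - 4*z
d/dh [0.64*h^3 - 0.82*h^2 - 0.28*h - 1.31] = 1.92*h^2 - 1.64*h - 0.28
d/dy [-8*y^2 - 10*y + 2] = -16*y - 10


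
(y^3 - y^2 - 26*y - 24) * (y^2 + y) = y^5 - 27*y^3 - 50*y^2 - 24*y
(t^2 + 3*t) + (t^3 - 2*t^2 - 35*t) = t^3 - t^2 - 32*t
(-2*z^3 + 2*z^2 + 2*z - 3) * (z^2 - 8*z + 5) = -2*z^5 + 18*z^4 - 24*z^3 - 9*z^2 + 34*z - 15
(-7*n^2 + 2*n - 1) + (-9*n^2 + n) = -16*n^2 + 3*n - 1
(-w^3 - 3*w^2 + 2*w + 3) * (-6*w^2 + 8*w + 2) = 6*w^5 + 10*w^4 - 38*w^3 - 8*w^2 + 28*w + 6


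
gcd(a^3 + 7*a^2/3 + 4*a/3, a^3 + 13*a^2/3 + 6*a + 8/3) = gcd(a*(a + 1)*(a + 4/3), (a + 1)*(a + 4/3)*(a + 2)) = a^2 + 7*a/3 + 4/3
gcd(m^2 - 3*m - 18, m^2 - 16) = 1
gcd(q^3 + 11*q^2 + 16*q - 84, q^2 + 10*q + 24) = q + 6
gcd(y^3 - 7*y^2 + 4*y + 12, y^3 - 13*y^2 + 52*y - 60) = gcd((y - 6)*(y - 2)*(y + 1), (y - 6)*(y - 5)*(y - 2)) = y^2 - 8*y + 12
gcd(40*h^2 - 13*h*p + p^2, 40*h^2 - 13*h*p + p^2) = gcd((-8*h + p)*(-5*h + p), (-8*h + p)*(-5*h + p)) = 40*h^2 - 13*h*p + p^2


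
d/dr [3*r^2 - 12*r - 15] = 6*r - 12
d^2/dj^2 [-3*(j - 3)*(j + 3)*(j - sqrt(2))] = -18*j + 6*sqrt(2)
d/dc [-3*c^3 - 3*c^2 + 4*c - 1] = -9*c^2 - 6*c + 4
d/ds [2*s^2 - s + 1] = 4*s - 1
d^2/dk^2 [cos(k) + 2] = -cos(k)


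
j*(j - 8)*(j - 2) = j^3 - 10*j^2 + 16*j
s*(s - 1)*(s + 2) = s^3 + s^2 - 2*s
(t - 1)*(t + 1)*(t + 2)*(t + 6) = t^4 + 8*t^3 + 11*t^2 - 8*t - 12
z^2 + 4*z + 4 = (z + 2)^2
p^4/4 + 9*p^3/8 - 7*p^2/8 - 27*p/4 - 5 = (p/4 + 1)*(p - 5/2)*(p + 1)*(p + 2)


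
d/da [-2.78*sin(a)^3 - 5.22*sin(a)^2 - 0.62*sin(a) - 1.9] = (-10.44*sin(a) + 4.17*cos(2*a) - 4.79)*cos(a)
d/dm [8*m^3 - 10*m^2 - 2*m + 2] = 24*m^2 - 20*m - 2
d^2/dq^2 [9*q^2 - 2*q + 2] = 18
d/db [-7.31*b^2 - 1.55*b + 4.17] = -14.62*b - 1.55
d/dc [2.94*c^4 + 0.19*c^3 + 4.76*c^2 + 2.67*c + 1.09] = 11.76*c^3 + 0.57*c^2 + 9.52*c + 2.67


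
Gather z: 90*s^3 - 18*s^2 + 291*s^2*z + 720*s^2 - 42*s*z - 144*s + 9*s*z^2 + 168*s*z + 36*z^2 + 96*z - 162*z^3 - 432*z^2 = 90*s^3 + 702*s^2 - 144*s - 162*z^3 + z^2*(9*s - 396) + z*(291*s^2 + 126*s + 96)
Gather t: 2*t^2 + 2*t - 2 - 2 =2*t^2 + 2*t - 4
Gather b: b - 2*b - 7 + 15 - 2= 6 - b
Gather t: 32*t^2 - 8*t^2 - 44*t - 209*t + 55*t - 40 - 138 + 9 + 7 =24*t^2 - 198*t - 162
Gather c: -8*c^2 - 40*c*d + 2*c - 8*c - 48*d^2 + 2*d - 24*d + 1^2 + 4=-8*c^2 + c*(-40*d - 6) - 48*d^2 - 22*d + 5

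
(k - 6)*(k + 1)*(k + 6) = k^3 + k^2 - 36*k - 36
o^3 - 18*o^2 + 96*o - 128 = (o - 8)^2*(o - 2)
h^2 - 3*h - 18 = (h - 6)*(h + 3)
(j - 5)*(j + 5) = j^2 - 25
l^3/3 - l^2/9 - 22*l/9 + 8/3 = (l/3 + 1)*(l - 2)*(l - 4/3)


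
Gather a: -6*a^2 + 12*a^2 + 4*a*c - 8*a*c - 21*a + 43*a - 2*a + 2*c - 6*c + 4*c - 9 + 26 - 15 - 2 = 6*a^2 + a*(20 - 4*c)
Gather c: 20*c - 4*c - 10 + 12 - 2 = 16*c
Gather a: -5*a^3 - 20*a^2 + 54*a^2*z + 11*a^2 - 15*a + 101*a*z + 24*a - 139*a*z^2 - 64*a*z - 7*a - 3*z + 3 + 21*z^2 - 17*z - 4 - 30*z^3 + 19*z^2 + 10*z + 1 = -5*a^3 + a^2*(54*z - 9) + a*(-139*z^2 + 37*z + 2) - 30*z^3 + 40*z^2 - 10*z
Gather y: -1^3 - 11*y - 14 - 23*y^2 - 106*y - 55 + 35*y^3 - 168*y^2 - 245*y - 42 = 35*y^3 - 191*y^2 - 362*y - 112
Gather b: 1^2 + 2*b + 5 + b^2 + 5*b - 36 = b^2 + 7*b - 30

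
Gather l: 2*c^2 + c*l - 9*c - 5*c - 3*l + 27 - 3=2*c^2 - 14*c + l*(c - 3) + 24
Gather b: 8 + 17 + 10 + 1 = 36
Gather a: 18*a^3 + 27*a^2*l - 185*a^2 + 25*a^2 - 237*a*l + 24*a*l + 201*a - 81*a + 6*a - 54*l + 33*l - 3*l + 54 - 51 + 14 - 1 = 18*a^3 + a^2*(27*l - 160) + a*(126 - 213*l) - 24*l + 16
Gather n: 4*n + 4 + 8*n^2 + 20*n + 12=8*n^2 + 24*n + 16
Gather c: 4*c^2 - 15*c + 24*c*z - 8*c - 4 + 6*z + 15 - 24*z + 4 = 4*c^2 + c*(24*z - 23) - 18*z + 15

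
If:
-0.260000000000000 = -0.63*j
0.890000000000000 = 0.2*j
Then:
No Solution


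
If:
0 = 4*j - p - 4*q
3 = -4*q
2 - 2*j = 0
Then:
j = 1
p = 7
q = -3/4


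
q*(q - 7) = q^2 - 7*q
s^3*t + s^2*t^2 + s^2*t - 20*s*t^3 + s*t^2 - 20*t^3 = (s - 4*t)*(s + 5*t)*(s*t + t)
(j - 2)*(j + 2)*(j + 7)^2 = j^4 + 14*j^3 + 45*j^2 - 56*j - 196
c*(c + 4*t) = c^2 + 4*c*t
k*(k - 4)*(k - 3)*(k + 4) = k^4 - 3*k^3 - 16*k^2 + 48*k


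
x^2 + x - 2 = (x - 1)*(x + 2)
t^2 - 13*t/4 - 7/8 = (t - 7/2)*(t + 1/4)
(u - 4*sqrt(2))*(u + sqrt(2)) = u^2 - 3*sqrt(2)*u - 8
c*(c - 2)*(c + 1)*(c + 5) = c^4 + 4*c^3 - 7*c^2 - 10*c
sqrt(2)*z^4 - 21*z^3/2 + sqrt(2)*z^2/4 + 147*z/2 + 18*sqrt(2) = (z - 4*sqrt(2))*(z - 3*sqrt(2))*(z + 3*sqrt(2)/2)*(sqrt(2)*z + 1/2)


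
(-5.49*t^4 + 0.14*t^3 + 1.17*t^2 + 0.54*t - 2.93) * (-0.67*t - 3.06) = 3.6783*t^5 + 16.7056*t^4 - 1.2123*t^3 - 3.942*t^2 + 0.3107*t + 8.9658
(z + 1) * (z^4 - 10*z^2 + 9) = z^5 + z^4 - 10*z^3 - 10*z^2 + 9*z + 9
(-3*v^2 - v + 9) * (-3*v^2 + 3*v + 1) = 9*v^4 - 6*v^3 - 33*v^2 + 26*v + 9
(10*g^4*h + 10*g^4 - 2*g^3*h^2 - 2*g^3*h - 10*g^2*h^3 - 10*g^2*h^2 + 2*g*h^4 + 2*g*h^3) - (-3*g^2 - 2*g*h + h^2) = 10*g^4*h + 10*g^4 - 2*g^3*h^2 - 2*g^3*h - 10*g^2*h^3 - 10*g^2*h^2 + 3*g^2 + 2*g*h^4 + 2*g*h^3 + 2*g*h - h^2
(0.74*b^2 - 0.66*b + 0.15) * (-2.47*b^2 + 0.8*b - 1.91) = -1.8278*b^4 + 2.2222*b^3 - 2.3119*b^2 + 1.3806*b - 0.2865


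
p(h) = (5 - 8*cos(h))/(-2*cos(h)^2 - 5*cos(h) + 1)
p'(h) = (5 - 8*cos(h))*(-4*sin(h)*cos(h) - 5*sin(h))/(-2*cos(h)^2 - 5*cos(h) + 1)^2 + 8*sin(h)/(-2*cos(h)^2 - 5*cos(h) + 1) = (16*cos(h)^2 - 20*cos(h) - 17)*sin(h)/(5*cos(h) + cos(2*h))^2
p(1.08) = -0.68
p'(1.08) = -6.22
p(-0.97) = -0.19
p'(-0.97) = 3.15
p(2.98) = 3.23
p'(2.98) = 0.19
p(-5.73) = 0.38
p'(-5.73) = -0.53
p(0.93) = -0.08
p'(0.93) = -2.55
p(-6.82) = 0.39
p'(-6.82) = 0.50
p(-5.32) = -0.17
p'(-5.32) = -3.03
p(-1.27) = -4.00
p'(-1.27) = 47.62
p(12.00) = 0.38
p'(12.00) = 0.56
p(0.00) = 0.50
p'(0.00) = 0.00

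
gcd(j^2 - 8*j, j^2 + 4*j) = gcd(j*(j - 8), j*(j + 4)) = j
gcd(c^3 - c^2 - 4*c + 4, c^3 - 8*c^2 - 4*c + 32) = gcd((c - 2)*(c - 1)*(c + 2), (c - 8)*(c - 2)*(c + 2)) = c^2 - 4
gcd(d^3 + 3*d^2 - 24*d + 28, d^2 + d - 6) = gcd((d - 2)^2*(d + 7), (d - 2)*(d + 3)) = d - 2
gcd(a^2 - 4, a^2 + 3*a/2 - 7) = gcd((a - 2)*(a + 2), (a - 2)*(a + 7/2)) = a - 2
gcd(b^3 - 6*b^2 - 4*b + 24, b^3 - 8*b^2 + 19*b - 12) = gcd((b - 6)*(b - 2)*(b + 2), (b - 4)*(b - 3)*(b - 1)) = 1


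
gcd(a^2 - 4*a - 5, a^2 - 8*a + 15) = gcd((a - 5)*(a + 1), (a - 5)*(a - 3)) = a - 5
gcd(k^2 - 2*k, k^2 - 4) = k - 2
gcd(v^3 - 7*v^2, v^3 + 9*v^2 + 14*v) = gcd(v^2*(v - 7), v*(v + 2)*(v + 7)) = v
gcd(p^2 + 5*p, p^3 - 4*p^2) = p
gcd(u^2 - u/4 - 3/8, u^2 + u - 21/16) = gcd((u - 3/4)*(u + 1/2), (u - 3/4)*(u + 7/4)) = u - 3/4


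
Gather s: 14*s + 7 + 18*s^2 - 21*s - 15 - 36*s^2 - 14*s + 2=-18*s^2 - 21*s - 6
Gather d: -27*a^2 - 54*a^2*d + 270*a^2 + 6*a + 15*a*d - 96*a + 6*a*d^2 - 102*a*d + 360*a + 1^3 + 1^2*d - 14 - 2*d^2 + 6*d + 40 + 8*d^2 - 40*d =243*a^2 + 270*a + d^2*(6*a + 6) + d*(-54*a^2 - 87*a - 33) + 27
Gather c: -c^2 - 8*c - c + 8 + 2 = -c^2 - 9*c + 10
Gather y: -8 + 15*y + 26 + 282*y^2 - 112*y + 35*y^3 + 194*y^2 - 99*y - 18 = 35*y^3 + 476*y^2 - 196*y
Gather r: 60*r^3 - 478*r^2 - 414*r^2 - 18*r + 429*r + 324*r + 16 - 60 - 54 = 60*r^3 - 892*r^2 + 735*r - 98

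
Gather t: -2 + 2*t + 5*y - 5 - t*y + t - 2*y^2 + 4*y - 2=t*(3 - y) - 2*y^2 + 9*y - 9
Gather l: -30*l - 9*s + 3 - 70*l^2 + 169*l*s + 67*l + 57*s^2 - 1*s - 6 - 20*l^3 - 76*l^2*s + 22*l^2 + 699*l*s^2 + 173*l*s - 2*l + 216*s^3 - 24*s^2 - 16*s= -20*l^3 + l^2*(-76*s - 48) + l*(699*s^2 + 342*s + 35) + 216*s^3 + 33*s^2 - 26*s - 3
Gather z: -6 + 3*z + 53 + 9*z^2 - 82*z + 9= 9*z^2 - 79*z + 56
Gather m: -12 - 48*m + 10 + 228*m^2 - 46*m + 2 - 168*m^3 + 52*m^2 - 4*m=-168*m^3 + 280*m^2 - 98*m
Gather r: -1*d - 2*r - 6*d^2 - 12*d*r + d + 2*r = -6*d^2 - 12*d*r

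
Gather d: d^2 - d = d^2 - d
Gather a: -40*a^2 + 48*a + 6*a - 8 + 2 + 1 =-40*a^2 + 54*a - 5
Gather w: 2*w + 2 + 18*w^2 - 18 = 18*w^2 + 2*w - 16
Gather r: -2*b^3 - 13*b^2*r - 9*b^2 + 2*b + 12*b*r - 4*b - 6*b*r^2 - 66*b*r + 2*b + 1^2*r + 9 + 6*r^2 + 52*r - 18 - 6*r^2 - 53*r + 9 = -2*b^3 - 9*b^2 - 6*b*r^2 + r*(-13*b^2 - 54*b)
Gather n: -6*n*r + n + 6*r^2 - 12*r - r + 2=n*(1 - 6*r) + 6*r^2 - 13*r + 2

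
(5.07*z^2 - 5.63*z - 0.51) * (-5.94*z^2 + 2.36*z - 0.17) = -30.1158*z^4 + 45.4074*z^3 - 11.1193*z^2 - 0.2465*z + 0.0867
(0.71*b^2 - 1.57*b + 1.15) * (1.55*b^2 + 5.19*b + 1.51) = 1.1005*b^4 + 1.2514*b^3 - 5.2937*b^2 + 3.5978*b + 1.7365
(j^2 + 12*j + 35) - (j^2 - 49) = 12*j + 84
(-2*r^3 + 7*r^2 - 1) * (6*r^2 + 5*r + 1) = -12*r^5 + 32*r^4 + 33*r^3 + r^2 - 5*r - 1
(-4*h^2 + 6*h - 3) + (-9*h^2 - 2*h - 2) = -13*h^2 + 4*h - 5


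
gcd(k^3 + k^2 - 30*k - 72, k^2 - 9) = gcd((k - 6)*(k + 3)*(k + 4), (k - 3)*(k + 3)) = k + 3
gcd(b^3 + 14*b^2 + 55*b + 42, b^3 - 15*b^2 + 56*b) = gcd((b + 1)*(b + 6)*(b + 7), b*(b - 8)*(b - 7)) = 1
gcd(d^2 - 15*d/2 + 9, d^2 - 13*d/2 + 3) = d - 6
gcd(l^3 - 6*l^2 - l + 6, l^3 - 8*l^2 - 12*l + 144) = l - 6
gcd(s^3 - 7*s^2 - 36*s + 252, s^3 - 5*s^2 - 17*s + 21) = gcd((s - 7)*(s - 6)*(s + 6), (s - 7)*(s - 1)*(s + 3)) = s - 7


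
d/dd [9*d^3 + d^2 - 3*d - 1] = 27*d^2 + 2*d - 3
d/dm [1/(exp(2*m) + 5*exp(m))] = (-2*exp(m) - 5)*exp(-m)/(exp(m) + 5)^2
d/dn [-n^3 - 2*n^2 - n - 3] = -3*n^2 - 4*n - 1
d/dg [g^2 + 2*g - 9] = 2*g + 2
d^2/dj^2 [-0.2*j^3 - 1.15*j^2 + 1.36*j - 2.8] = -1.2*j - 2.3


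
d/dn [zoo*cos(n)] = zoo*sin(n)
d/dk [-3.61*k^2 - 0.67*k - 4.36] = -7.22*k - 0.67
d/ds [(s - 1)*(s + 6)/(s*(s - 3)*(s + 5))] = (-s^4 - 10*s^3 - 7*s^2 + 24*s - 90)/(s^2*(s^4 + 4*s^3 - 26*s^2 - 60*s + 225))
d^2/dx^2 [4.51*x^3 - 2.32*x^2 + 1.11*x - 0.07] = 27.06*x - 4.64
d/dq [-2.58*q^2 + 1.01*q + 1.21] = 1.01 - 5.16*q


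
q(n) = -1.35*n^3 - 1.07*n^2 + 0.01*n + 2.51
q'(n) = -4.05*n^2 - 2.14*n + 0.01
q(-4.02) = 72.88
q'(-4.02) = -56.84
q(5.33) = -232.25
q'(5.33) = -126.45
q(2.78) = -34.74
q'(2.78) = -37.24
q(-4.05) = 74.60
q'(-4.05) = -57.75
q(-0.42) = 2.42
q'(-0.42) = 0.19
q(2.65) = -30.10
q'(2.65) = -34.10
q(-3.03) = 30.21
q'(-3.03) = -30.69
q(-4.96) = 140.87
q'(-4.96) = -89.01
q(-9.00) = 899.90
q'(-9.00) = -308.78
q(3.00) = -43.54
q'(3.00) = -42.86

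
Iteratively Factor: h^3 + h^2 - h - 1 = (h + 1)*(h^2 - 1) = (h - 1)*(h + 1)*(h + 1)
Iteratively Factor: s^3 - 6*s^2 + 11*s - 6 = (s - 1)*(s^2 - 5*s + 6) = (s - 3)*(s - 1)*(s - 2)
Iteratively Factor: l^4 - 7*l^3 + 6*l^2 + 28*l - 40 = (l - 5)*(l^3 - 2*l^2 - 4*l + 8) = (l - 5)*(l + 2)*(l^2 - 4*l + 4) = (l - 5)*(l - 2)*(l + 2)*(l - 2)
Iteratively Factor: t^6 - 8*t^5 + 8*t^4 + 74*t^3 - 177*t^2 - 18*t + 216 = (t + 1)*(t^5 - 9*t^4 + 17*t^3 + 57*t^2 - 234*t + 216) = (t - 3)*(t + 1)*(t^4 - 6*t^3 - t^2 + 54*t - 72) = (t - 3)*(t - 2)*(t + 1)*(t^3 - 4*t^2 - 9*t + 36) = (t - 3)*(t - 2)*(t + 1)*(t + 3)*(t^2 - 7*t + 12) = (t - 4)*(t - 3)*(t - 2)*(t + 1)*(t + 3)*(t - 3)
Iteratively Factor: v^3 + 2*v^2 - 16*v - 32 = (v + 4)*(v^2 - 2*v - 8) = (v + 2)*(v + 4)*(v - 4)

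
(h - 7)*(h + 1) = h^2 - 6*h - 7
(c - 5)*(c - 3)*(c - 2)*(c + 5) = c^4 - 5*c^3 - 19*c^2 + 125*c - 150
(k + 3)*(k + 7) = k^2 + 10*k + 21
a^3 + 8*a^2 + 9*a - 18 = (a - 1)*(a + 3)*(a + 6)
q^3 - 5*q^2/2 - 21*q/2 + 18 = (q - 4)*(q - 3/2)*(q + 3)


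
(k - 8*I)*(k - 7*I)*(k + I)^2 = k^4 - 13*I*k^3 - 27*k^2 - 97*I*k + 56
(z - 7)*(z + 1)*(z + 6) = z^3 - 43*z - 42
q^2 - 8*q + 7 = (q - 7)*(q - 1)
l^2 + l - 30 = (l - 5)*(l + 6)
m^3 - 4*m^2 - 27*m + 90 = (m - 6)*(m - 3)*(m + 5)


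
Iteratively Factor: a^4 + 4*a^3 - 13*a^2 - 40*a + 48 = (a - 1)*(a^3 + 5*a^2 - 8*a - 48) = (a - 3)*(a - 1)*(a^2 + 8*a + 16) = (a - 3)*(a - 1)*(a + 4)*(a + 4)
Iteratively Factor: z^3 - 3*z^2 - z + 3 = (z - 1)*(z^2 - 2*z - 3) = (z - 3)*(z - 1)*(z + 1)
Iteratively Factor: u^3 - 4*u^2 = (u - 4)*(u^2) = u*(u - 4)*(u)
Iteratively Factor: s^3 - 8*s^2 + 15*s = (s - 5)*(s^2 - 3*s) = s*(s - 5)*(s - 3)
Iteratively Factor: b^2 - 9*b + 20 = (b - 5)*(b - 4)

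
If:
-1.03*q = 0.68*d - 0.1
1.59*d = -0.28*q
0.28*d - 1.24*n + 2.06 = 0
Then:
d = -0.02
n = 1.66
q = 0.11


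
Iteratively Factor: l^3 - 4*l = (l)*(l^2 - 4) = l*(l + 2)*(l - 2)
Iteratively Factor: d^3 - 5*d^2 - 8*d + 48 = (d - 4)*(d^2 - d - 12) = (d - 4)^2*(d + 3)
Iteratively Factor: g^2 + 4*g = (g)*(g + 4)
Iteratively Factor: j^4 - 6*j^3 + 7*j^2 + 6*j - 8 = (j - 1)*(j^3 - 5*j^2 + 2*j + 8) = (j - 4)*(j - 1)*(j^2 - j - 2) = (j - 4)*(j - 1)*(j + 1)*(j - 2)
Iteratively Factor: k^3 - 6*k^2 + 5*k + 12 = (k - 4)*(k^2 - 2*k - 3) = (k - 4)*(k + 1)*(k - 3)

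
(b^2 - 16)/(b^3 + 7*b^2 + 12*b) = (b - 4)/(b*(b + 3))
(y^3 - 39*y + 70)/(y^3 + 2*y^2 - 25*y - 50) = (y^2 + 5*y - 14)/(y^2 + 7*y + 10)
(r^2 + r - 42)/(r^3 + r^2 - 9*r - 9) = (r^2 + r - 42)/(r^3 + r^2 - 9*r - 9)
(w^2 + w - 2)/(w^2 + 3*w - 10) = (w^2 + w - 2)/(w^2 + 3*w - 10)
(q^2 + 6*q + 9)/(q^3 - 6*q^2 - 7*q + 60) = (q + 3)/(q^2 - 9*q + 20)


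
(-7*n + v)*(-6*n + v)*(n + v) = 42*n^3 + 29*n^2*v - 12*n*v^2 + v^3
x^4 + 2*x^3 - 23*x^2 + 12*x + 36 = (x - 3)*(x - 2)*(x + 1)*(x + 6)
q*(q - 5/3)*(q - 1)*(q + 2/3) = q^4 - 2*q^3 - q^2/9 + 10*q/9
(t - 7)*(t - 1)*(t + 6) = t^3 - 2*t^2 - 41*t + 42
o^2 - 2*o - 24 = (o - 6)*(o + 4)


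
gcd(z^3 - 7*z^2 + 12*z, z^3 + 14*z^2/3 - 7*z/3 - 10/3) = 1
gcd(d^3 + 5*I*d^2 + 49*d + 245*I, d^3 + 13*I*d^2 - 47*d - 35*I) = d^2 + 12*I*d - 35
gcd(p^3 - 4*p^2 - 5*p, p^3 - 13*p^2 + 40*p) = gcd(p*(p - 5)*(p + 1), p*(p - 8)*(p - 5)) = p^2 - 5*p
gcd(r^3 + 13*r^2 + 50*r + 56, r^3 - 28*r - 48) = r^2 + 6*r + 8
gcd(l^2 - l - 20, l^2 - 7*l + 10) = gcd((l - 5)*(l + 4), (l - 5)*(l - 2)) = l - 5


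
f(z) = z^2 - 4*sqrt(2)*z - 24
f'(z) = 2*z - 4*sqrt(2)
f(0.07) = -24.39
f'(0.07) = -5.52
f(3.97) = -30.70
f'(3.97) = 2.28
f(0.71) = -27.51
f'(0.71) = -4.24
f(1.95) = -31.23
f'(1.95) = -1.76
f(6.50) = -18.52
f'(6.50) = 7.34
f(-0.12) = -23.31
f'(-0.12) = -5.90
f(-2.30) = -5.70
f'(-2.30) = -10.26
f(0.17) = -24.93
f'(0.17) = -5.32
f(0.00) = -24.00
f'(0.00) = -5.66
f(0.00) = -24.00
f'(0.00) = -5.66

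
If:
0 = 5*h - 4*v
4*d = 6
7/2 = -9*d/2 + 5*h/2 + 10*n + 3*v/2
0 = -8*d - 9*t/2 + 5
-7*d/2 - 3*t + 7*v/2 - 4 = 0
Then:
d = 3/2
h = 22/21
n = 17/30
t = -14/9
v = 55/42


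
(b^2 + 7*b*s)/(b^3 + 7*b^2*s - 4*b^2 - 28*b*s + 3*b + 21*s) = b/(b^2 - 4*b + 3)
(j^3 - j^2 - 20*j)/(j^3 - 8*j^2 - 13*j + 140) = j/(j - 7)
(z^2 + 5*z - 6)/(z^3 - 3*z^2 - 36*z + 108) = (z - 1)/(z^2 - 9*z + 18)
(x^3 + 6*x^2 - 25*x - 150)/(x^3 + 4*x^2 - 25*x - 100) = (x + 6)/(x + 4)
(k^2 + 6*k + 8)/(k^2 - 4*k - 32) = (k + 2)/(k - 8)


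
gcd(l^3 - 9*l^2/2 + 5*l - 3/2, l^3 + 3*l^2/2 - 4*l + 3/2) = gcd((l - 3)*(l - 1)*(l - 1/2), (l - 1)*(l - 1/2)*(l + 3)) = l^2 - 3*l/2 + 1/2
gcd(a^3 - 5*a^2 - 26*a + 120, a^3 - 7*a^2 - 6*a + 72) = a^2 - 10*a + 24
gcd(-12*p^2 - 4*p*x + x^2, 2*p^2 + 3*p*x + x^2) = 2*p + x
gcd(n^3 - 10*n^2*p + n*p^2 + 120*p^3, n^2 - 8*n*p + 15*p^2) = -n + 5*p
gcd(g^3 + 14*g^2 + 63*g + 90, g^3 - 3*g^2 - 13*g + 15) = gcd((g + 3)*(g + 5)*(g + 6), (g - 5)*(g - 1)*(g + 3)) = g + 3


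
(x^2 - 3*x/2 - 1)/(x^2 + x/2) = (x - 2)/x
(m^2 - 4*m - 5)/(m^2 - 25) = (m + 1)/(m + 5)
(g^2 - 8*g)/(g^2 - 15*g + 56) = g/(g - 7)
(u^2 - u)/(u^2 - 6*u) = (u - 1)/(u - 6)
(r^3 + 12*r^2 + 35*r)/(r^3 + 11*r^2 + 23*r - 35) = r/(r - 1)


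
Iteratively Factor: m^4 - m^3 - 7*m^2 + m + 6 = (m + 1)*(m^3 - 2*m^2 - 5*m + 6) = (m - 3)*(m + 1)*(m^2 + m - 2) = (m - 3)*(m - 1)*(m + 1)*(m + 2)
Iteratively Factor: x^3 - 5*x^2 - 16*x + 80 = (x - 4)*(x^2 - x - 20) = (x - 4)*(x + 4)*(x - 5)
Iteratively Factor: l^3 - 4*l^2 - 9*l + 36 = (l + 3)*(l^2 - 7*l + 12) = (l - 4)*(l + 3)*(l - 3)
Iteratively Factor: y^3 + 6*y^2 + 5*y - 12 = (y - 1)*(y^2 + 7*y + 12) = (y - 1)*(y + 3)*(y + 4)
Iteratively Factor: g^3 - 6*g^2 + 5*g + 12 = (g + 1)*(g^2 - 7*g + 12) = (g - 3)*(g + 1)*(g - 4)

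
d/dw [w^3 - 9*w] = 3*w^2 - 9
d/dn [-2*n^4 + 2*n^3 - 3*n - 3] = -8*n^3 + 6*n^2 - 3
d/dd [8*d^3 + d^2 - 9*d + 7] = 24*d^2 + 2*d - 9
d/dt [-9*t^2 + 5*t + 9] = 5 - 18*t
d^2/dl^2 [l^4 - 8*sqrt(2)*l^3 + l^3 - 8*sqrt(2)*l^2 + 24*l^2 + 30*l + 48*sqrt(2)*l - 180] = 12*l^2 - 48*sqrt(2)*l + 6*l - 16*sqrt(2) + 48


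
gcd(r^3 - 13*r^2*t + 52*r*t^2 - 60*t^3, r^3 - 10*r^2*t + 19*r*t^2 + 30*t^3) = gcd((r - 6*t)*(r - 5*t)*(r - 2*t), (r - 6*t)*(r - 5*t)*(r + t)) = r^2 - 11*r*t + 30*t^2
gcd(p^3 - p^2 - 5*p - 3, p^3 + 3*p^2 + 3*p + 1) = p^2 + 2*p + 1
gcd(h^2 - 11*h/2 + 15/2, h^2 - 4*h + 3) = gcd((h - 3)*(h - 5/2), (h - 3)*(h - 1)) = h - 3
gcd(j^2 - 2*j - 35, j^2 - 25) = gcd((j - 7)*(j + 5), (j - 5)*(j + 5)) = j + 5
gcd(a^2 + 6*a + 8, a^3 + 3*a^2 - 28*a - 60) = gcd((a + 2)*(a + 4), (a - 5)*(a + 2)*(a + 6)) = a + 2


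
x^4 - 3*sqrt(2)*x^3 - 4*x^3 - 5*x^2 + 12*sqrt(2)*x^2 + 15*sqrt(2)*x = x*(x - 5)*(x + 1)*(x - 3*sqrt(2))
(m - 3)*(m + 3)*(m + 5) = m^3 + 5*m^2 - 9*m - 45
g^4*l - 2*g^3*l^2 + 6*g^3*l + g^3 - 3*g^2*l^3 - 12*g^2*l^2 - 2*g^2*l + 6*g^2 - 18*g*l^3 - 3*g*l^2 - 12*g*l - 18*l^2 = (g + 6)*(g - 3*l)*(g + l)*(g*l + 1)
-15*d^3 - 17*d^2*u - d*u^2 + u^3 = (-5*d + u)*(d + u)*(3*d + u)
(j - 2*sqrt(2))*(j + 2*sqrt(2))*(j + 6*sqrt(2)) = j^3 + 6*sqrt(2)*j^2 - 8*j - 48*sqrt(2)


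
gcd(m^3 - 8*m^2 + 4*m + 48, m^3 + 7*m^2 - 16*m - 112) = m - 4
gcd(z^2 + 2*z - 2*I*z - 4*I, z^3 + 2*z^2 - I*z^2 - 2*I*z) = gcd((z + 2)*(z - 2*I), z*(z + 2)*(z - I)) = z + 2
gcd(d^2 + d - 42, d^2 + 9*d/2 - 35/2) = d + 7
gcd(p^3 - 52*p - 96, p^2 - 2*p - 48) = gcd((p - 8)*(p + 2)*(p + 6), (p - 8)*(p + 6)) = p^2 - 2*p - 48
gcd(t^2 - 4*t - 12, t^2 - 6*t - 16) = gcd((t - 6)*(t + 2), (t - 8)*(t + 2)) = t + 2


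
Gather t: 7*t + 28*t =35*t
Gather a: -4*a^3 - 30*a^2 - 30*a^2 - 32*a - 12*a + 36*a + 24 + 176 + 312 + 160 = -4*a^3 - 60*a^2 - 8*a + 672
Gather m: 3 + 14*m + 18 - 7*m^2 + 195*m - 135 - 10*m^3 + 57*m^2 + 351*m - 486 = -10*m^3 + 50*m^2 + 560*m - 600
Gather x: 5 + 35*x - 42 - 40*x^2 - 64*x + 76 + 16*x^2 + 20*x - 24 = -24*x^2 - 9*x + 15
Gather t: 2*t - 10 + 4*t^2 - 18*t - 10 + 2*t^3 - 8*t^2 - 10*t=2*t^3 - 4*t^2 - 26*t - 20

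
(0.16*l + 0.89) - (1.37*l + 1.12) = -1.21*l - 0.23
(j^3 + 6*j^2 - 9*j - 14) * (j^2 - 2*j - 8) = j^5 + 4*j^4 - 29*j^3 - 44*j^2 + 100*j + 112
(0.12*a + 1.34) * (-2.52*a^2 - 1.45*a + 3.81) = -0.3024*a^3 - 3.5508*a^2 - 1.4858*a + 5.1054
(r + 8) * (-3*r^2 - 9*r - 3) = -3*r^3 - 33*r^2 - 75*r - 24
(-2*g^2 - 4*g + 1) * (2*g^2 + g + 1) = -4*g^4 - 10*g^3 - 4*g^2 - 3*g + 1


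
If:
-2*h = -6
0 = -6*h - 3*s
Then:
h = 3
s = -6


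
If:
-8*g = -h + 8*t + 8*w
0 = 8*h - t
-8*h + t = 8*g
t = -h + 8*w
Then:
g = 0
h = 0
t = 0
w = 0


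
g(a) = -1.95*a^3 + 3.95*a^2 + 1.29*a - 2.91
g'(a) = -5.85*a^2 + 7.9*a + 1.29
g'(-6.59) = -304.83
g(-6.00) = 552.75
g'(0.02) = 1.45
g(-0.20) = -2.99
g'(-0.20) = -0.52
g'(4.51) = -82.07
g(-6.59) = 718.20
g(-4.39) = 232.53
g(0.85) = -0.16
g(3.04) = -17.27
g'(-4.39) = -146.13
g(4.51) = -95.63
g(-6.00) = 552.75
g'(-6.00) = -256.71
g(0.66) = -0.90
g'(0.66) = 3.96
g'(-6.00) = -256.71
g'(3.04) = -28.76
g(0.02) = -2.88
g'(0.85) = 3.78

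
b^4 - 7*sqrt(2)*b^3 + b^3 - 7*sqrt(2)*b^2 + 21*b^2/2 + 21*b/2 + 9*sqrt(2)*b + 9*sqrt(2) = (b + 1)*(b - 6*sqrt(2))*(b - 3*sqrt(2)/2)*(b + sqrt(2)/2)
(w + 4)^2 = w^2 + 8*w + 16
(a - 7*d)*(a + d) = a^2 - 6*a*d - 7*d^2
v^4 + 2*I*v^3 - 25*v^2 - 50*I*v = v*(v - 5)*(v + 5)*(v + 2*I)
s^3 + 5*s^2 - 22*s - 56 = (s - 4)*(s + 2)*(s + 7)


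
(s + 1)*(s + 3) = s^2 + 4*s + 3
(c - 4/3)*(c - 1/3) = c^2 - 5*c/3 + 4/9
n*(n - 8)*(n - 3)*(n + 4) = n^4 - 7*n^3 - 20*n^2 + 96*n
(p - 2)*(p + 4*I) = p^2 - 2*p + 4*I*p - 8*I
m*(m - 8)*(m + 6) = m^3 - 2*m^2 - 48*m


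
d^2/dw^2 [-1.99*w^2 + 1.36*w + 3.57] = -3.98000000000000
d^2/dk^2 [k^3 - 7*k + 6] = 6*k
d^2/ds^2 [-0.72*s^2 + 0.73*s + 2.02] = -1.44000000000000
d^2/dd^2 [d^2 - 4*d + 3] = 2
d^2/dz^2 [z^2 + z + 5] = 2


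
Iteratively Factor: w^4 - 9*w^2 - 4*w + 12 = (w + 2)*(w^3 - 2*w^2 - 5*w + 6) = (w + 2)^2*(w^2 - 4*w + 3) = (w - 1)*(w + 2)^2*(w - 3)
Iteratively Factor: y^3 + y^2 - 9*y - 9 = (y + 1)*(y^2 - 9) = (y - 3)*(y + 1)*(y + 3)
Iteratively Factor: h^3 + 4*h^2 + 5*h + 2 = (h + 1)*(h^2 + 3*h + 2) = (h + 1)*(h + 2)*(h + 1)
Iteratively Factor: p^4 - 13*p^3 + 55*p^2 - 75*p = (p - 5)*(p^3 - 8*p^2 + 15*p) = (p - 5)^2*(p^2 - 3*p) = p*(p - 5)^2*(p - 3)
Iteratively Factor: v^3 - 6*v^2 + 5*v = (v - 5)*(v^2 - v) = (v - 5)*(v - 1)*(v)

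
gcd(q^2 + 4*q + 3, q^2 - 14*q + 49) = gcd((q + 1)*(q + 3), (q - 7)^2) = 1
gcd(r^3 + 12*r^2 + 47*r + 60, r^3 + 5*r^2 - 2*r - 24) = r^2 + 7*r + 12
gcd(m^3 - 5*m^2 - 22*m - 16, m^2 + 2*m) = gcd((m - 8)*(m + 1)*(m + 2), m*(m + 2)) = m + 2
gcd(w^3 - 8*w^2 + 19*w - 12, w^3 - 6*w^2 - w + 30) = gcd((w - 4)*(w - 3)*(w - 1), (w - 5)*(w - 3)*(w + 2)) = w - 3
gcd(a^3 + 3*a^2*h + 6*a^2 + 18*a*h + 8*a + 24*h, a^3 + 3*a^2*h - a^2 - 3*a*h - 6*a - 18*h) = a^2 + 3*a*h + 2*a + 6*h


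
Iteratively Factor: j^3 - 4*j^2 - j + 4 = (j - 4)*(j^2 - 1) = (j - 4)*(j - 1)*(j + 1)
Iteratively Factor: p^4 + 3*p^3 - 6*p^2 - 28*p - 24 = (p + 2)*(p^3 + p^2 - 8*p - 12) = (p + 2)^2*(p^2 - p - 6) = (p - 3)*(p + 2)^2*(p + 2)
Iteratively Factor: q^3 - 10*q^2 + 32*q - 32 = (q - 4)*(q^2 - 6*q + 8) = (q - 4)^2*(q - 2)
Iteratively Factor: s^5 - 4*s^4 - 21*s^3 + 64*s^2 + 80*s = (s - 5)*(s^4 + s^3 - 16*s^2 - 16*s) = s*(s - 5)*(s^3 + s^2 - 16*s - 16) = s*(s - 5)*(s + 1)*(s^2 - 16) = s*(s - 5)*(s + 1)*(s + 4)*(s - 4)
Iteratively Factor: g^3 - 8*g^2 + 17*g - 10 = (g - 2)*(g^2 - 6*g + 5) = (g - 2)*(g - 1)*(g - 5)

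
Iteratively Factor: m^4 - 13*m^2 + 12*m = (m - 1)*(m^3 + m^2 - 12*m) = (m - 1)*(m + 4)*(m^2 - 3*m) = (m - 3)*(m - 1)*(m + 4)*(m)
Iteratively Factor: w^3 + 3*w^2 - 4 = (w - 1)*(w^2 + 4*w + 4) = (w - 1)*(w + 2)*(w + 2)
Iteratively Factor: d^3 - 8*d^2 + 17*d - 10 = (d - 5)*(d^2 - 3*d + 2) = (d - 5)*(d - 1)*(d - 2)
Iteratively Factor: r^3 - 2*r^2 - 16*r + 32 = (r - 4)*(r^2 + 2*r - 8) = (r - 4)*(r + 4)*(r - 2)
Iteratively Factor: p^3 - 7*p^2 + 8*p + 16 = (p - 4)*(p^2 - 3*p - 4) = (p - 4)*(p + 1)*(p - 4)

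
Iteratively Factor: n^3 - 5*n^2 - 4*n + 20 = (n - 5)*(n^2 - 4) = (n - 5)*(n + 2)*(n - 2)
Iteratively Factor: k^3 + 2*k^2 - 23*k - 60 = (k - 5)*(k^2 + 7*k + 12) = (k - 5)*(k + 3)*(k + 4)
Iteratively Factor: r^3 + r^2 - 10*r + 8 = (r - 1)*(r^2 + 2*r - 8) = (r - 2)*(r - 1)*(r + 4)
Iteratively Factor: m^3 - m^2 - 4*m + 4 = (m + 2)*(m^2 - 3*m + 2) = (m - 1)*(m + 2)*(m - 2)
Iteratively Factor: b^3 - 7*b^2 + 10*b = (b)*(b^2 - 7*b + 10) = b*(b - 5)*(b - 2)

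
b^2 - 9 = (b - 3)*(b + 3)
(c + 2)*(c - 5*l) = c^2 - 5*c*l + 2*c - 10*l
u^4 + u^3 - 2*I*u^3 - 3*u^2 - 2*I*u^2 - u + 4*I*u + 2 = (u - 1)*(u + 2)*(u - I)^2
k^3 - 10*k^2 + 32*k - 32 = (k - 4)^2*(k - 2)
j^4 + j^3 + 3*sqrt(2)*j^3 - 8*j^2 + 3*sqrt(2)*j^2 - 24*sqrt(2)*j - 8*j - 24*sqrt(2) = (j + 1)*(j - 2*sqrt(2))*(j + 2*sqrt(2))*(j + 3*sqrt(2))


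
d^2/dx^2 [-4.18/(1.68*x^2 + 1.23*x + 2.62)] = (23.595264*x^2 + 17.275104*x - 4.18*(3.36*x + 1.23)*(6.72*x + 2.46) + 36.797376)/(1.68*x^2 + 1.23*x + 2.62)^3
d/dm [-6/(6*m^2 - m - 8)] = 6*(12*m - 1)/(-6*m^2 + m + 8)^2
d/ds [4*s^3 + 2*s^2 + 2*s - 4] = 12*s^2 + 4*s + 2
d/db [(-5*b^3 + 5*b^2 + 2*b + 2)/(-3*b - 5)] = 2*(15*b^3 + 30*b^2 - 25*b - 2)/(9*b^2 + 30*b + 25)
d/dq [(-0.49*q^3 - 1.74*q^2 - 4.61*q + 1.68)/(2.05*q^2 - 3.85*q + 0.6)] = (-1.0045*q^4 + 3.773*q^3 + 15.2675*q^2 - 8.976*q + 3.702)/(4.2025*q^4 - 15.785*q^3 + 17.2825*q^2 - 4.62*q + 0.36)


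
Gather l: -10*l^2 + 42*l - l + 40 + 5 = -10*l^2 + 41*l + 45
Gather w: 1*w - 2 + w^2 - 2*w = w^2 - w - 2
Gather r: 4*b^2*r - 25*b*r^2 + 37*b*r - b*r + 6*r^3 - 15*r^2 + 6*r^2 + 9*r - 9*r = 6*r^3 + r^2*(-25*b - 9) + r*(4*b^2 + 36*b)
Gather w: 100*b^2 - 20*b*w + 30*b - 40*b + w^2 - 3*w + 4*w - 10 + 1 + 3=100*b^2 - 10*b + w^2 + w*(1 - 20*b) - 6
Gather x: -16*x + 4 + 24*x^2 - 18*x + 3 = 24*x^2 - 34*x + 7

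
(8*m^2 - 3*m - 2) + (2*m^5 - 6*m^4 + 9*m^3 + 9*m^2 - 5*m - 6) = 2*m^5 - 6*m^4 + 9*m^3 + 17*m^2 - 8*m - 8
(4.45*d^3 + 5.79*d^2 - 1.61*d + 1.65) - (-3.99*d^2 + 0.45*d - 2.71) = 4.45*d^3 + 9.78*d^2 - 2.06*d + 4.36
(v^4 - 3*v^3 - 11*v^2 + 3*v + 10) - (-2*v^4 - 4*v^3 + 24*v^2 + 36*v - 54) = 3*v^4 + v^3 - 35*v^2 - 33*v + 64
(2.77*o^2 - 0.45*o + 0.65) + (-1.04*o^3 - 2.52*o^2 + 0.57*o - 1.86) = -1.04*o^3 + 0.25*o^2 + 0.12*o - 1.21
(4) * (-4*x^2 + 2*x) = -16*x^2 + 8*x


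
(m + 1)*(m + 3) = m^2 + 4*m + 3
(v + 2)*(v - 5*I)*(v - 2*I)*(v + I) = v^4 + 2*v^3 - 6*I*v^3 - 3*v^2 - 12*I*v^2 - 6*v - 10*I*v - 20*I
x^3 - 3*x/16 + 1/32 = (x - 1/4)^2*(x + 1/2)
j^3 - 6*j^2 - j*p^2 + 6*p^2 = (j - 6)*(j - p)*(j + p)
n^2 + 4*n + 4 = (n + 2)^2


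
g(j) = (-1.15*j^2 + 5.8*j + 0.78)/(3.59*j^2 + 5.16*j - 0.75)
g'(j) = (5.8 - 2.3*j)/(3.59*j^2 + 5.16*j - 0.75) + (-7.18*j - 5.16)*(-1.15*j^2 + 5.8*j + 0.78)/(3.59*j^2 + 5.16*j - 0.75)^2 = (-26.756*j^2 - 3.8754*j - 8.3748)/(12.8881*j^4 + 37.0488*j^3 + 21.2406*j^2 - 7.74*j + 0.5625)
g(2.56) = 0.22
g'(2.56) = -0.15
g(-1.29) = 6.02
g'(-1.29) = -23.35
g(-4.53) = -0.99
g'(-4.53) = -0.22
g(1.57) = 0.44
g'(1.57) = -0.31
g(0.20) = 4.45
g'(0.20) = -56.42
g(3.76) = 0.09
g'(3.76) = -0.08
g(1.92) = 0.34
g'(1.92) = -0.23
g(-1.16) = 3.93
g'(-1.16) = -10.99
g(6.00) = -0.04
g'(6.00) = -0.04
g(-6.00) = -0.77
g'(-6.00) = -0.10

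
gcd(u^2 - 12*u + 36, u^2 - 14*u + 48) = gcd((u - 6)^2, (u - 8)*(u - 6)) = u - 6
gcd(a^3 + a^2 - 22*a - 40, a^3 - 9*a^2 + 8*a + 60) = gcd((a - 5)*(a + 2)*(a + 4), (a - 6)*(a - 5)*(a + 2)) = a^2 - 3*a - 10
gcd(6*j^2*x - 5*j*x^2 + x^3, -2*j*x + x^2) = -2*j*x + x^2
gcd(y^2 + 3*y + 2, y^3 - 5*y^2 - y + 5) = y + 1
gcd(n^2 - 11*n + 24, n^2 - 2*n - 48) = n - 8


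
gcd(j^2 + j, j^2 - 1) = j + 1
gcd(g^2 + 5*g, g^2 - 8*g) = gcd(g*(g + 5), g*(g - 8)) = g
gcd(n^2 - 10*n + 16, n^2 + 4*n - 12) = n - 2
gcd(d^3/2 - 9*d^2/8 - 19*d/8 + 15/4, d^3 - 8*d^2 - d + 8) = 1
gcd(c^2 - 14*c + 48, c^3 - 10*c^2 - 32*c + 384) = c - 8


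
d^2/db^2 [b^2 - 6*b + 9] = 2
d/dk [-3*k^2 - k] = -6*k - 1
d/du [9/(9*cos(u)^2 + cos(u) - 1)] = 9*(18*cos(u) + 1)*sin(u)/(9*cos(u)^2 + cos(u) - 1)^2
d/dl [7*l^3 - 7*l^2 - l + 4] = 21*l^2 - 14*l - 1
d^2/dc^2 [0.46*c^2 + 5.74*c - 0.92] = 0.920000000000000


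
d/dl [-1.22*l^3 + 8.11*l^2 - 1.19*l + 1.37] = -3.66*l^2 + 16.22*l - 1.19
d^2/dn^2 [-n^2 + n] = -2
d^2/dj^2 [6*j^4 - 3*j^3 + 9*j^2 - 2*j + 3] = 72*j^2 - 18*j + 18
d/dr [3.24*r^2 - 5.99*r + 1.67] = 6.48*r - 5.99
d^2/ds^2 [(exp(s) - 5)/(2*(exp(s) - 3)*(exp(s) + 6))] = (exp(4*s) - 23*exp(3*s) + 63*exp(2*s) - 351*exp(s) + 54)*exp(s)/(2*(exp(6*s) + 9*exp(5*s) - 27*exp(4*s) - 297*exp(3*s) + 486*exp(2*s) + 2916*exp(s) - 5832))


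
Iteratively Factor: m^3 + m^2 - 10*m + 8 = (m - 2)*(m^2 + 3*m - 4) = (m - 2)*(m - 1)*(m + 4)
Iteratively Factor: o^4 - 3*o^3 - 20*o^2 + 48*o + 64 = (o - 4)*(o^3 + o^2 - 16*o - 16) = (o - 4)*(o + 4)*(o^2 - 3*o - 4) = (o - 4)^2*(o + 4)*(o + 1)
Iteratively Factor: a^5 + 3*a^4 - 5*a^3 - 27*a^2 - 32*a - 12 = (a + 2)*(a^4 + a^3 - 7*a^2 - 13*a - 6) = (a + 2)^2*(a^3 - a^2 - 5*a - 3) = (a - 3)*(a + 2)^2*(a^2 + 2*a + 1) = (a - 3)*(a + 1)*(a + 2)^2*(a + 1)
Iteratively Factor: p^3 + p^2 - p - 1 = (p + 1)*(p^2 - 1) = (p + 1)^2*(p - 1)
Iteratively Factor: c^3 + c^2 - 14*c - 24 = (c - 4)*(c^2 + 5*c + 6) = (c - 4)*(c + 3)*(c + 2)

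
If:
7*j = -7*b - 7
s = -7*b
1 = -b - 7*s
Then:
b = 1/48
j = -49/48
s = -7/48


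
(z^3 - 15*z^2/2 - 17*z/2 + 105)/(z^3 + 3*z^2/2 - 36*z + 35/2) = (2*z^2 - 5*z - 42)/(2*z^2 + 13*z - 7)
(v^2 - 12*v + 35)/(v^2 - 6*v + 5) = (v - 7)/(v - 1)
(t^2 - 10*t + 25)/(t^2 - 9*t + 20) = (t - 5)/(t - 4)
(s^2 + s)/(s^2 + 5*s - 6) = s*(s + 1)/(s^2 + 5*s - 6)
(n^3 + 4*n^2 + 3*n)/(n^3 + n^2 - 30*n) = (n^2 + 4*n + 3)/(n^2 + n - 30)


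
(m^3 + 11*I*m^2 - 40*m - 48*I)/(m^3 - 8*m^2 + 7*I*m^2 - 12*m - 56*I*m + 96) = (m + 4*I)/(m - 8)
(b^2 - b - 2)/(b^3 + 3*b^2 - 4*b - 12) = (b + 1)/(b^2 + 5*b + 6)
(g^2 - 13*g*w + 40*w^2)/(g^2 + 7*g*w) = (g^2 - 13*g*w + 40*w^2)/(g*(g + 7*w))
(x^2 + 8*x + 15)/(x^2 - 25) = (x + 3)/(x - 5)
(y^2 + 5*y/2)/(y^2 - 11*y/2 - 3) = y*(2*y + 5)/(2*y^2 - 11*y - 6)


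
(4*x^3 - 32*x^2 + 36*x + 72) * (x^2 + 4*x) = 4*x^5 - 16*x^4 - 92*x^3 + 216*x^2 + 288*x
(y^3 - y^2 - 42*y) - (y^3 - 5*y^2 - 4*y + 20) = 4*y^2 - 38*y - 20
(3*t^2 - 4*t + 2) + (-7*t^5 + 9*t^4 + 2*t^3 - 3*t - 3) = -7*t^5 + 9*t^4 + 2*t^3 + 3*t^2 - 7*t - 1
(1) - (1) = 0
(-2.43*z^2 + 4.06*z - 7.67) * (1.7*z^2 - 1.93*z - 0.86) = -4.131*z^4 + 11.5919*z^3 - 18.785*z^2 + 11.3115*z + 6.5962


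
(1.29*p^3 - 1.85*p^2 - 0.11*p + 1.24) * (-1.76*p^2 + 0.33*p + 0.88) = -2.2704*p^5 + 3.6817*p^4 + 0.7183*p^3 - 3.8467*p^2 + 0.3124*p + 1.0912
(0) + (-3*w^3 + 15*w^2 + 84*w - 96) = -3*w^3 + 15*w^2 + 84*w - 96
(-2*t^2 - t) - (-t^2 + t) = -t^2 - 2*t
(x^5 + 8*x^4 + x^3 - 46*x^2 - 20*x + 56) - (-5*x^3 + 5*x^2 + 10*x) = x^5 + 8*x^4 + 6*x^3 - 51*x^2 - 30*x + 56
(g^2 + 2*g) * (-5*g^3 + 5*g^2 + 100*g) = -5*g^5 - 5*g^4 + 110*g^3 + 200*g^2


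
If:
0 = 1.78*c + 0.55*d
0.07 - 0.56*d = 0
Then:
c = -0.04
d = 0.12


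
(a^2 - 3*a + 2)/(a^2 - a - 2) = (a - 1)/(a + 1)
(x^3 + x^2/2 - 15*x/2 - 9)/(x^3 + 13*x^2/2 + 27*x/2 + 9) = (x - 3)/(x + 3)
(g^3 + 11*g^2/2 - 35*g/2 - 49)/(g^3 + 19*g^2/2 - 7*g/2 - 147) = (g + 2)/(g + 6)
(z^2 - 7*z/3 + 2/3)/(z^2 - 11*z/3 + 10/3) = (3*z - 1)/(3*z - 5)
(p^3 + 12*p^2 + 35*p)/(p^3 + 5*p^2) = (p + 7)/p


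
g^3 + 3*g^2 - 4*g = g*(g - 1)*(g + 4)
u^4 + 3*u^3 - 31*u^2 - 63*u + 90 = (u - 5)*(u - 1)*(u + 3)*(u + 6)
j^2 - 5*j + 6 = (j - 3)*(j - 2)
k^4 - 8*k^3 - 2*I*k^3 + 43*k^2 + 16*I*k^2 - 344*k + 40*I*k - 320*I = (k - 8)*(k - 8*I)*(k + I)*(k + 5*I)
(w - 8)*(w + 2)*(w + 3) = w^3 - 3*w^2 - 34*w - 48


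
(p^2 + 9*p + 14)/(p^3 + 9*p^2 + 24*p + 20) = (p + 7)/(p^2 + 7*p + 10)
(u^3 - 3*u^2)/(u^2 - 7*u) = u*(u - 3)/(u - 7)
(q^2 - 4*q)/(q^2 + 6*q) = (q - 4)/(q + 6)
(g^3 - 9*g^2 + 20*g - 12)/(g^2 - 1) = (g^2 - 8*g + 12)/(g + 1)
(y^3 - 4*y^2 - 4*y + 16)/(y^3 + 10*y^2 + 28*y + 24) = (y^2 - 6*y + 8)/(y^2 + 8*y + 12)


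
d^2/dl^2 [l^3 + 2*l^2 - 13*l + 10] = 6*l + 4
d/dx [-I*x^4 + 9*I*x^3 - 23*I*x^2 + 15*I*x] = I*(-4*x^3 + 27*x^2 - 46*x + 15)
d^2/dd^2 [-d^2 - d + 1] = -2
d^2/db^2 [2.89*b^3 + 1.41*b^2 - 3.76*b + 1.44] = 17.34*b + 2.82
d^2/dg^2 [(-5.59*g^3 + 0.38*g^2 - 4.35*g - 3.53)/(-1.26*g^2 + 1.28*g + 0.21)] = (1.4210854715202e-14*g^5 - 1.4210854715202e-14*g^4 + 33.861932*g^3 + 42.037632*g^2 - 25.77393*g + 11.063104)/(2.000376*g^6 - 6.096384*g^5 + 5.192964*g^4 - 0.0650240000000002*g^3 - 0.865494*g^2 - 0.169344*g - 0.009261)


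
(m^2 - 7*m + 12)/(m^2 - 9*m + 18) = (m - 4)/(m - 6)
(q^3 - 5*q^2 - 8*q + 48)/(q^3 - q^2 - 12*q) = (q - 4)/q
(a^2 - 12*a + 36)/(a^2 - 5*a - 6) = (a - 6)/(a + 1)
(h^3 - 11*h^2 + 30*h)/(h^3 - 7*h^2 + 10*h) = (h - 6)/(h - 2)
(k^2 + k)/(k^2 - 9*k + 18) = k*(k + 1)/(k^2 - 9*k + 18)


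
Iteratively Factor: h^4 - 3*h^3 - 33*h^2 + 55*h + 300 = (h + 3)*(h^3 - 6*h^2 - 15*h + 100) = (h - 5)*(h + 3)*(h^2 - h - 20) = (h - 5)^2*(h + 3)*(h + 4)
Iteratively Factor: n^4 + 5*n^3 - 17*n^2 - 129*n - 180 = (n + 4)*(n^3 + n^2 - 21*n - 45) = (n - 5)*(n + 4)*(n^2 + 6*n + 9) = (n - 5)*(n + 3)*(n + 4)*(n + 3)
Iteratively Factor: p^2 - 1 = (p - 1)*(p + 1)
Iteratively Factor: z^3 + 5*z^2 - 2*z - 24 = (z + 3)*(z^2 + 2*z - 8) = (z + 3)*(z + 4)*(z - 2)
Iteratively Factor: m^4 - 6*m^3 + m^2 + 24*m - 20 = (m - 5)*(m^3 - m^2 - 4*m + 4) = (m - 5)*(m - 1)*(m^2 - 4) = (m - 5)*(m - 1)*(m + 2)*(m - 2)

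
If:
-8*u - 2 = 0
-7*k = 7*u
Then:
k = 1/4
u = -1/4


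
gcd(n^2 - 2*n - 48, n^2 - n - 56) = n - 8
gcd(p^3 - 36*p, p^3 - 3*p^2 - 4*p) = p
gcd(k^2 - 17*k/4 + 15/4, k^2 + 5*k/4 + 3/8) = 1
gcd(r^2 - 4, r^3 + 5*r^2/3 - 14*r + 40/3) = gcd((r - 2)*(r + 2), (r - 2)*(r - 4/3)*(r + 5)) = r - 2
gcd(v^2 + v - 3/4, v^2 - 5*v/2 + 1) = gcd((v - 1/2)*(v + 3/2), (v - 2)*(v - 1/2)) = v - 1/2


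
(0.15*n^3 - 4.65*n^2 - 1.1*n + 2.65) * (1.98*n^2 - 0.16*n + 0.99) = 0.297*n^5 - 9.231*n^4 - 1.2855*n^3 + 0.8195*n^2 - 1.513*n + 2.6235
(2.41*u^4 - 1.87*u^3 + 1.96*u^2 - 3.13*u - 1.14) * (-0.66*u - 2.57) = -1.5906*u^5 - 4.9595*u^4 + 3.5123*u^3 - 2.9714*u^2 + 8.7965*u + 2.9298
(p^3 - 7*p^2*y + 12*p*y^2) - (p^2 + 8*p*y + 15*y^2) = p^3 - 7*p^2*y - p^2 + 12*p*y^2 - 8*p*y - 15*y^2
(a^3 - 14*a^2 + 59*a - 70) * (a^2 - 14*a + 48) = a^5 - 28*a^4 + 303*a^3 - 1568*a^2 + 3812*a - 3360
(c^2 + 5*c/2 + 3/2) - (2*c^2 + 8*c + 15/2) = -c^2 - 11*c/2 - 6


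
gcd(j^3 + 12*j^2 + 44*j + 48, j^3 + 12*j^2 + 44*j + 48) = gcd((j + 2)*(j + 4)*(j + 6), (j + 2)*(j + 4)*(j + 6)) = j^3 + 12*j^2 + 44*j + 48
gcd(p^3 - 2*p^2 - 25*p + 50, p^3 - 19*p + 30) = p^2 + 3*p - 10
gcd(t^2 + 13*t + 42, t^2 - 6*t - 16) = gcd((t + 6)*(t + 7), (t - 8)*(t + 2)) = 1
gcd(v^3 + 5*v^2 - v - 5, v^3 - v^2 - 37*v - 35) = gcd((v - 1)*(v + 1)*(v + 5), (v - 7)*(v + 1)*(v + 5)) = v^2 + 6*v + 5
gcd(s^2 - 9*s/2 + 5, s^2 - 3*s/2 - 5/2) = s - 5/2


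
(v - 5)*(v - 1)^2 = v^3 - 7*v^2 + 11*v - 5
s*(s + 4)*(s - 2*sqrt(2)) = s^3 - 2*sqrt(2)*s^2 + 4*s^2 - 8*sqrt(2)*s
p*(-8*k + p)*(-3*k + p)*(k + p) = 24*k^3*p + 13*k^2*p^2 - 10*k*p^3 + p^4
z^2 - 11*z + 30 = (z - 6)*(z - 5)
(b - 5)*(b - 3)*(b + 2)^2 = b^4 - 4*b^3 - 13*b^2 + 28*b + 60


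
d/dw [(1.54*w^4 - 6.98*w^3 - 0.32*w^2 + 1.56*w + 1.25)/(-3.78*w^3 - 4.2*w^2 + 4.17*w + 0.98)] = (-5.8212*w^6 - 12.936*w^5 + 47.3718*w^4 - 40.3828*w^3 - 1.1286*w^2 + 9.8728*w - 3.6837)/(14.2884*w^6 + 31.752*w^5 - 13.8852*w^4 - 42.4368*w^3 + 9.1569*w^2 + 8.1732*w + 0.9604)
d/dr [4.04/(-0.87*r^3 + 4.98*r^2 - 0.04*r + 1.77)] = (10.5444*r^2 - 40.2384*r + 0.1616)/(0.87*r^3 - 4.98*r^2 + 0.04*r - 1.77)^2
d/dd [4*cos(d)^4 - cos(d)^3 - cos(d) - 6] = (-16*cos(d)^3 + 3*cos(d)^2 + 1)*sin(d)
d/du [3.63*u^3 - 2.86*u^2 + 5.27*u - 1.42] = 10.89*u^2 - 5.72*u + 5.27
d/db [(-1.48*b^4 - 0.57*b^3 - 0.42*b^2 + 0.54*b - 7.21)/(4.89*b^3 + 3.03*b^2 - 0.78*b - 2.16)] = (-7.2372*b^6 - 8.9688*b^5 + 3.7899*b^4 + 8.3952*b^3 + 108.1557*b^2 + 45.507*b - 6.7902)/(23.9121*b^6 + 29.6334*b^5 + 1.5525*b^4 - 25.8516*b^3 - 12.4812*b^2 + 3.3696*b + 4.6656)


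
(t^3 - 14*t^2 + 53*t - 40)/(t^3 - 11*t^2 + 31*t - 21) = (t^2 - 13*t + 40)/(t^2 - 10*t + 21)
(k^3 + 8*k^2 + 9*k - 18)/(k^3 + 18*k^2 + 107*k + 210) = (k^2 + 2*k - 3)/(k^2 + 12*k + 35)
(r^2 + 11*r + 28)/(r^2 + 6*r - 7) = (r + 4)/(r - 1)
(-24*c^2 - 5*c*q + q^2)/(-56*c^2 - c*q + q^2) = (3*c + q)/(7*c + q)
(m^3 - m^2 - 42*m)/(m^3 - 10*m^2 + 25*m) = (m^2 - m - 42)/(m^2 - 10*m + 25)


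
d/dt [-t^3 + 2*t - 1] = 2 - 3*t^2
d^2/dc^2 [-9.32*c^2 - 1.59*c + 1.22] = -18.6400000000000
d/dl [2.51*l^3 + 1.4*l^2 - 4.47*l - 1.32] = 7.53*l^2 + 2.8*l - 4.47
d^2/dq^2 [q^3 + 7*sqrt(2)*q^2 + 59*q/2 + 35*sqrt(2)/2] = 6*q + 14*sqrt(2)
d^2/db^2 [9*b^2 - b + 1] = 18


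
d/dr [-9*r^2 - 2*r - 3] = -18*r - 2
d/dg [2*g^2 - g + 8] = 4*g - 1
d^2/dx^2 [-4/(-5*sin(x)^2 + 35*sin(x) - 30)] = 4*(-4*sin(x)^3 + 17*sin(x)^2 - 2*sin(x) - 86)/(5*(sin(x) - 6)^3*(sin(x) - 1)^2)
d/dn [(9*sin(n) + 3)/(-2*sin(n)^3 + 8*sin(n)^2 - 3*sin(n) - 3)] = 6*(6*sin(n)^3 - 9*sin(n)^2 - 8*sin(n) - 3)*cos(n)/((sin(n) - 1)^2*(2*sin(n)^2 - 6*sin(n) - 3)^2)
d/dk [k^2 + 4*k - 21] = 2*k + 4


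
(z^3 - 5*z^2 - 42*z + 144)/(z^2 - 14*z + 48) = (z^2 + 3*z - 18)/(z - 6)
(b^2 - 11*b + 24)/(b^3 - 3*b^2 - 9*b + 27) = (b - 8)/(b^2 - 9)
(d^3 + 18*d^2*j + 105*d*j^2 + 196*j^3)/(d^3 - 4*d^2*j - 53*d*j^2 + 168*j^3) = (d^2 + 11*d*j + 28*j^2)/(d^2 - 11*d*j + 24*j^2)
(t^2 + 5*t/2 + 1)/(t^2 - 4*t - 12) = (t + 1/2)/(t - 6)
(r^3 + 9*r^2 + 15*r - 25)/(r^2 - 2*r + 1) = (r^2 + 10*r + 25)/(r - 1)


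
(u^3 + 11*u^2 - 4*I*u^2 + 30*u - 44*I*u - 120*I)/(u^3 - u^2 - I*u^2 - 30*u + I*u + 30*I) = (u^2 + u*(6 - 4*I) - 24*I)/(u^2 + u*(-6 - I) + 6*I)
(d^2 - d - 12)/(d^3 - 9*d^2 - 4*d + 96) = 1/(d - 8)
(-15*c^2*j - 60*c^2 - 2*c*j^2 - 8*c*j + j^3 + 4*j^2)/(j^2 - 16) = (-15*c^2 - 2*c*j + j^2)/(j - 4)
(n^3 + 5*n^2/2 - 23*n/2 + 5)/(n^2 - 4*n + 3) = (2*n^3 + 5*n^2 - 23*n + 10)/(2*(n^2 - 4*n + 3))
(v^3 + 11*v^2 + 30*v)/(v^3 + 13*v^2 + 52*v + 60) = v/(v + 2)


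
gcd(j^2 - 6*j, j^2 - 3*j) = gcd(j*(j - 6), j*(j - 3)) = j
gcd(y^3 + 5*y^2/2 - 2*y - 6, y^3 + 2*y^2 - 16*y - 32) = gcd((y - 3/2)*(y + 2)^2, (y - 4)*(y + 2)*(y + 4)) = y + 2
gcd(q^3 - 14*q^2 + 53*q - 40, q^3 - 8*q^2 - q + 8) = q^2 - 9*q + 8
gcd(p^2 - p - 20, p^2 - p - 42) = 1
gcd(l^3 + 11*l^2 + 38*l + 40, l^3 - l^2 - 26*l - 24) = l + 4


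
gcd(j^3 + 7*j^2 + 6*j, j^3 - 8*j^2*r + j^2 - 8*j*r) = j^2 + j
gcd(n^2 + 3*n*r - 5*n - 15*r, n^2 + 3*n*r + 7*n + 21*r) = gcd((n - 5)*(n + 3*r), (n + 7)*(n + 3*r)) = n + 3*r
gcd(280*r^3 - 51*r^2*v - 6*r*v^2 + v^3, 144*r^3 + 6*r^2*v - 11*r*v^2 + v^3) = 8*r - v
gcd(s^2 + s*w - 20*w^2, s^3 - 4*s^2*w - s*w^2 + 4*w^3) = s - 4*w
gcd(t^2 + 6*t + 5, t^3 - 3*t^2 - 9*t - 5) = t + 1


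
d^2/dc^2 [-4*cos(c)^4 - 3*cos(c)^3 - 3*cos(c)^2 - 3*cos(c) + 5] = 21*cos(c)/4 + 16*cos(2*c)^2 + 14*cos(2*c) + 27*cos(3*c)/4 - 8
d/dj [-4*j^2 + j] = 1 - 8*j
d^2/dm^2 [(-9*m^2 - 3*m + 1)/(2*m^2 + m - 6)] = 2*(6*m^3 - 312*m^2 - 102*m - 329)/(8*m^6 + 12*m^5 - 66*m^4 - 71*m^3 + 198*m^2 + 108*m - 216)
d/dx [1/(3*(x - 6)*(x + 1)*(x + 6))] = (-(x - 6)*(x + 1) - (x - 6)*(x + 6) - (x + 1)*(x + 6))/(3*(x - 6)^2*(x + 1)^2*(x + 6)^2)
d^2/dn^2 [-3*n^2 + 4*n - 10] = -6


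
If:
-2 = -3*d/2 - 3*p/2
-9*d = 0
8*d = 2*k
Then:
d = 0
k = 0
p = 4/3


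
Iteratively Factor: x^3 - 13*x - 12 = (x + 3)*(x^2 - 3*x - 4) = (x + 1)*(x + 3)*(x - 4)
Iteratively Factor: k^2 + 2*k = (k + 2)*(k)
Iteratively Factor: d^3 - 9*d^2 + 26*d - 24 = (d - 3)*(d^2 - 6*d + 8) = (d - 3)*(d - 2)*(d - 4)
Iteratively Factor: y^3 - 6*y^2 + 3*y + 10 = (y - 5)*(y^2 - y - 2) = (y - 5)*(y - 2)*(y + 1)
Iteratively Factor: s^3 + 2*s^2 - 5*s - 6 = (s + 1)*(s^2 + s - 6) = (s + 1)*(s + 3)*(s - 2)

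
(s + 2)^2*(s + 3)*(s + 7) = s^4 + 14*s^3 + 65*s^2 + 124*s + 84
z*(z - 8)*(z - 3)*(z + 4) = z^4 - 7*z^3 - 20*z^2 + 96*z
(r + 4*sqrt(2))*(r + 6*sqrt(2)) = r^2 + 10*sqrt(2)*r + 48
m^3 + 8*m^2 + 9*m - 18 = (m - 1)*(m + 3)*(m + 6)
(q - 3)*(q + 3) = q^2 - 9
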